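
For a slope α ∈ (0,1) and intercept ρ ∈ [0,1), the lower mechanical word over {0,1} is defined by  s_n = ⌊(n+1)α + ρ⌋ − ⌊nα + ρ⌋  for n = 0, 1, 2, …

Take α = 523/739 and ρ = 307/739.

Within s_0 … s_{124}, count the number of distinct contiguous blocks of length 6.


7

t_n = ⌊(n·523+307)/739⌋ for n = 0 … 125:
  n=0…9: ⌊307/739⌋=0 ⌊830/739⌋=1 ⌊1353/739⌋=1 ⌊1876/739⌋=2 ⌊2399/739⌋=3 ⌊2922/739⌋=3 ⌊3445/739⌋=4 ⌊3968/739⌋=5 ⌊4491/739⌋=6 ⌊5014/739⌋=6
  n=10…19: ⌊5537/739⌋=7 ⌊6060/739⌋=8 ⌊6583/739⌋=8 ⌊7106/739⌋=9 ⌊7629/739⌋=10 ⌊8152/739⌋=11 ⌊8675/739⌋=11 ⌊9198/739⌋=12 ⌊9721/739⌋=13 ⌊10244/739⌋=13
  n=20…29: ⌊10767/739⌋=14 ⌊11290/739⌋=15 ⌊11813/739⌋=15 ⌊12336/739⌋=16 ⌊12859/739⌋=17 ⌊13382/739⌋=18 ⌊13905/739⌋=18 ⌊14428/739⌋=19 ⌊14951/739⌋=20 ⌊15474/739⌋=20
  n=30…39: ⌊15997/739⌋=21 ⌊16520/739⌋=22 ⌊17043/739⌋=23 ⌊17566/739⌋=23 ⌊18089/739⌋=24 ⌊18612/739⌋=25 ⌊19135/739⌋=25 ⌊19658/739⌋=26 ⌊20181/739⌋=27 ⌊20704/739⌋=28
  n=40…49: ⌊21227/739⌋=28 ⌊21750/739⌋=29 ⌊22273/739⌋=30 ⌊22796/739⌋=30 ⌊23319/739⌋=31 ⌊23842/739⌋=32 ⌊24365/739⌋=32 ⌊24888/739⌋=33 ⌊25411/739⌋=34 ⌊25934/739⌋=35
  n=50…59: ⌊26457/739⌋=35 ⌊26980/739⌋=36 ⌊27503/739⌋=37 ⌊28026/739⌋=37 ⌊28549/739⌋=38 ⌊29072/739⌋=39 ⌊29595/739⌋=40 ⌊30118/739⌋=40 ⌊30641/739⌋=41 ⌊31164/739⌋=42
  n=60…69: ⌊31687/739⌋=42 ⌊32210/739⌋=43 ⌊32733/739⌋=44 ⌊33256/739⌋=45 ⌊33779/739⌋=45 ⌊34302/739⌋=46 ⌊34825/739⌋=47 ⌊35348/739⌋=47 ⌊35871/739⌋=48 ⌊36394/739⌋=49
  n=70…79: ⌊36917/739⌋=49 ⌊37440/739⌋=50 ⌊37963/739⌋=51 ⌊38486/739⌋=52 ⌊39009/739⌋=52 ⌊39532/739⌋=53 ⌊40055/739⌋=54 ⌊40578/739⌋=54 ⌊41101/739⌋=55 ⌊41624/739⌋=56
  n=80…89: ⌊42147/739⌋=57 ⌊42670/739⌋=57 ⌊43193/739⌋=58 ⌊43716/739⌋=59 ⌊44239/739⌋=59 ⌊44762/739⌋=60 ⌊45285/739⌋=61 ⌊45808/739⌋=61 ⌊46331/739⌋=62 ⌊46854/739⌋=63
  n=90…99: ⌊47377/739⌋=64 ⌊47900/739⌋=64 ⌊48423/739⌋=65 ⌊48946/739⌋=66 ⌊49469/739⌋=66 ⌊49992/739⌋=67 ⌊50515/739⌋=68 ⌊51038/739⌋=69 ⌊51561/739⌋=69 ⌊52084/739⌋=70
  n=100…109: ⌊52607/739⌋=71 ⌊53130/739⌋=71 ⌊53653/739⌋=72 ⌊54176/739⌋=73 ⌊54699/739⌋=74 ⌊55222/739⌋=74 ⌊55745/739⌋=75 ⌊56268/739⌋=76 ⌊56791/739⌋=76 ⌊57314/739⌋=77
  n=110…119: ⌊57837/739⌋=78 ⌊58360/739⌋=78 ⌊58883/739⌋=79 ⌊59406/739⌋=80 ⌊59929/739⌋=81 ⌊60452/739⌋=81 ⌊60975/739⌋=82 ⌊61498/739⌋=83 ⌊62021/739⌋=83 ⌊62544/739⌋=84
  n=120…125: ⌊63067/739⌋=85 ⌊63590/739⌋=86 ⌊64113/739⌋=86 ⌊64636/739⌋=87 ⌊65159/739⌋=88 ⌊65682/739⌋=88
s_n = t_(n+1) − t_n for n = 0 … 124 gives
prefix = 10110111011011101101101110110111011011101101101110110111011011101101101110110111011011011101101110110111011011011101101110110
slide a length-6 window over [0..5] … [119..124] (120 windows); first occurrence of each distinct factor:
  [  0..  5] 101101
  [  1..  6] 011011
  [  2..  7] 110111
  [  3..  8] 101110
  [  4..  9] 011101
  [  5.. 10] 111011
  [  6.. 11] 110110
  (the other 113 windows repeat one of these)
distinct factors: {011011, 011101, 101101, 101110, 110110, 110111, 111011}
count = 7  (Sturmian bound for length 6 is 7)


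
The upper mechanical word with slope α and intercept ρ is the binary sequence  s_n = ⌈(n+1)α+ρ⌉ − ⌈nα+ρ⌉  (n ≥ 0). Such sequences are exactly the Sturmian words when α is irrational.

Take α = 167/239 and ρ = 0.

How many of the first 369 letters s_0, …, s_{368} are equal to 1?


#1s = Σ_{n=0}^{368} s_n = Σ_{n=0}^{368} (⌈(n+1)α+ρ⌉ − ⌈nα+ρ⌉)
the sum telescopes: every ⌈nα+ρ⌉ with 0 < n < 369 appears once with + and once with −, leaving ⌈369α+ρ⌉ − ⌈0·α+ρ⌉
369α + ρ = (369·167) / 239 = 61623/239
ρ = 0/239
⌈61623/239⌉ = 258,  ⌈0/239⌉ = 0
#1s = 258 − 0 = 258

258


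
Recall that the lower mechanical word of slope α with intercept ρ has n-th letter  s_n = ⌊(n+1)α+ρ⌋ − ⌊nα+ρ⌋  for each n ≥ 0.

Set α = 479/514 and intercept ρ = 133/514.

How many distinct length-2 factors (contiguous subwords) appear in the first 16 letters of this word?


3

t_n = ⌊(n·479+133)/514⌋ for n = 0 … 16:
  n=0…9: ⌊133/514⌋=0 ⌊612/514⌋=1 ⌊1091/514⌋=2 ⌊1570/514⌋=3 ⌊2049/514⌋=3 ⌊2528/514⌋=4 ⌊3007/514⌋=5 ⌊3486/514⌋=6 ⌊3965/514⌋=7 ⌊4444/514⌋=8
  n=10…16: ⌊4923/514⌋=9 ⌊5402/514⌋=10 ⌊5881/514⌋=11 ⌊6360/514⌋=12 ⌊6839/514⌋=13 ⌊7318/514⌋=14 ⌊7797/514⌋=15
s_n = t_(n+1) − t_n for n = 0 … 15 gives
prefix = 1110111111111111
slide a length-2 window over [0..1] … [14..15] (15 windows); first occurrence of each distinct factor:
  [  0..  1] 11
  [  2..  3] 10
  [  3..  4] 01
  (the other 12 windows repeat one of these)
distinct factors: {01, 10, 11}
count = 3  (Sturmian bound for length 2 is 3)


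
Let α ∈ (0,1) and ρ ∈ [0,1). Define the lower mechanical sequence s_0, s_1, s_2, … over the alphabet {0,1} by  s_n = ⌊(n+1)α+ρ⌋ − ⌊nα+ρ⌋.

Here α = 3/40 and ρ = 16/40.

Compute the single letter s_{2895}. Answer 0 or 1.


(n+1)α + ρ = (2896·3 + 16) / 40 = 8704/40
nα + ρ     = (2895·3 + 16) / 40 = 8701/40
⌊8704/40⌋ = 217,  ⌊8701/40⌋ = 217
s_{2895} = 217 − 217 = 0

0


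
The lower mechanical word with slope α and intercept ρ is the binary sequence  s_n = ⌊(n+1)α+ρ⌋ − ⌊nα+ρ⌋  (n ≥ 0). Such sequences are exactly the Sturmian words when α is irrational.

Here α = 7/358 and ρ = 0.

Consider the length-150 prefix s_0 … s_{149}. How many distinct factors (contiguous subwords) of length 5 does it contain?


6

t_n = ⌊(n·7)/358⌋ for n = 0 … 150:
  n=0…9: ⌊0/358⌋=0 ⌊7/358⌋=0 ⌊14/358⌋=0 ⌊21/358⌋=0 ⌊28/358⌋=0 ⌊35/358⌋=0 ⌊42/358⌋=0 ⌊49/358⌋=0 ⌊56/358⌋=0 ⌊63/358⌋=0
  n=10…19: ⌊70/358⌋=0 ⌊77/358⌋=0 ⌊84/358⌋=0 ⌊91/358⌋=0 ⌊98/358⌋=0 ⌊105/358⌋=0 ⌊112/358⌋=0 ⌊119/358⌋=0 ⌊126/358⌋=0 ⌊133/358⌋=0
  n=20…29: ⌊140/358⌋=0 ⌊147/358⌋=0 ⌊154/358⌋=0 ⌊161/358⌋=0 ⌊168/358⌋=0 ⌊175/358⌋=0 ⌊182/358⌋=0 ⌊189/358⌋=0 ⌊196/358⌋=0 ⌊203/358⌋=0
  n=30…39: ⌊210/358⌋=0 ⌊217/358⌋=0 ⌊224/358⌋=0 ⌊231/358⌋=0 ⌊238/358⌋=0 ⌊245/358⌋=0 ⌊252/358⌋=0 ⌊259/358⌋=0 ⌊266/358⌋=0 ⌊273/358⌋=0
  n=40…49: ⌊280/358⌋=0 ⌊287/358⌋=0 ⌊294/358⌋=0 ⌊301/358⌋=0 ⌊308/358⌋=0 ⌊315/358⌋=0 ⌊322/358⌋=0 ⌊329/358⌋=0 ⌊336/358⌋=0 ⌊343/358⌋=0
  n=50…59: ⌊350/358⌋=0 ⌊357/358⌋=0 ⌊364/358⌋=1 ⌊371/358⌋=1 ⌊378/358⌋=1 ⌊385/358⌋=1 ⌊392/358⌋=1 ⌊399/358⌋=1 ⌊406/358⌋=1 ⌊413/358⌋=1
  n=60…69: ⌊420/358⌋=1 ⌊427/358⌋=1 ⌊434/358⌋=1 ⌊441/358⌋=1 ⌊448/358⌋=1 ⌊455/358⌋=1 ⌊462/358⌋=1 ⌊469/358⌋=1 ⌊476/358⌋=1 ⌊483/358⌋=1
  n=70…79: ⌊490/358⌋=1 ⌊497/358⌋=1 ⌊504/358⌋=1 ⌊511/358⌋=1 ⌊518/358⌋=1 ⌊525/358⌋=1 ⌊532/358⌋=1 ⌊539/358⌋=1 ⌊546/358⌋=1 ⌊553/358⌋=1
  n=80…89: ⌊560/358⌋=1 ⌊567/358⌋=1 ⌊574/358⌋=1 ⌊581/358⌋=1 ⌊588/358⌋=1 ⌊595/358⌋=1 ⌊602/358⌋=1 ⌊609/358⌋=1 ⌊616/358⌋=1 ⌊623/358⌋=1
  n=90…99: ⌊630/358⌋=1 ⌊637/358⌋=1 ⌊644/358⌋=1 ⌊651/358⌋=1 ⌊658/358⌋=1 ⌊665/358⌋=1 ⌊672/358⌋=1 ⌊679/358⌋=1 ⌊686/358⌋=1 ⌊693/358⌋=1
  n=100…109: ⌊700/358⌋=1 ⌊707/358⌋=1 ⌊714/358⌋=1 ⌊721/358⌋=2 ⌊728/358⌋=2 ⌊735/358⌋=2 ⌊742/358⌋=2 ⌊749/358⌋=2 ⌊756/358⌋=2 ⌊763/358⌋=2
  n=110…119: ⌊770/358⌋=2 ⌊777/358⌋=2 ⌊784/358⌋=2 ⌊791/358⌋=2 ⌊798/358⌋=2 ⌊805/358⌋=2 ⌊812/358⌋=2 ⌊819/358⌋=2 ⌊826/358⌋=2 ⌊833/358⌋=2
  n=120…129: ⌊840/358⌋=2 ⌊847/358⌋=2 ⌊854/358⌋=2 ⌊861/358⌋=2 ⌊868/358⌋=2 ⌊875/358⌋=2 ⌊882/358⌋=2 ⌊889/358⌋=2 ⌊896/358⌋=2 ⌊903/358⌋=2
  n=130…139: ⌊910/358⌋=2 ⌊917/358⌋=2 ⌊924/358⌋=2 ⌊931/358⌋=2 ⌊938/358⌋=2 ⌊945/358⌋=2 ⌊952/358⌋=2 ⌊959/358⌋=2 ⌊966/358⌋=2 ⌊973/358⌋=2
  n=140…149: ⌊980/358⌋=2 ⌊987/358⌋=2 ⌊994/358⌋=2 ⌊1001/358⌋=2 ⌊1008/358⌋=2 ⌊1015/358⌋=2 ⌊1022/358⌋=2 ⌊1029/358⌋=2 ⌊1036/358⌋=2 ⌊1043/358⌋=2
  n=150: ⌊1050/358⌋=2
s_n = t_(n+1) − t_n for n = 0 … 149 gives
prefix = 000000000000000000000000000000000000000000000000000100000000000000000000000000000000000000000000000000100000000000000000000000000000000000000000000000
slide a length-5 window over [0..4] … [145..149] (146 windows); first occurrence of each distinct factor:
  [  0..  4] 00000
  [ 47.. 51] 00001
  [ 48.. 52] 00010
  [ 49.. 53] 00100
  [ 50.. 54] 01000
  [ 51.. 55] 10000
  (the other 140 windows repeat one of these)
distinct factors: {00000, 00001, 00010, 00100, 01000, 10000}
count = 6  (Sturmian bound for length 5 is 6)


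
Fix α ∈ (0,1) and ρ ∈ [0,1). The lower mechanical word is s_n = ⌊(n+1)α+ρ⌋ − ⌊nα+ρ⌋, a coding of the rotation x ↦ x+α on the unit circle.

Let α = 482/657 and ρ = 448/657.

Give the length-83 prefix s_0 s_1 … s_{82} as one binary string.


11011101110110111011101110110111011101110110111011101110110111011101110110111011101

n=0: ⌊(1·482+448)/657⌋ − ⌊(0·482+448)/657⌋ = ⌊930/657⌋ − ⌊448/657⌋ = 1 − 0 = 1
n=1: ⌊(2·482+448)/657⌋ − ⌊(1·482+448)/657⌋ = ⌊1412/657⌋ − ⌊930/657⌋ = 2 − 1 = 1
n=2: ⌊(3·482+448)/657⌋ − ⌊(2·482+448)/657⌋ = ⌊1894/657⌋ − ⌊1412/657⌋ = 2 − 2 = 0
n=3: ⌊(4·482+448)/657⌋ − ⌊(3·482+448)/657⌋ = ⌊2376/657⌋ − ⌊1894/657⌋ = 3 − 2 = 1
n=4: ⌊(5·482+448)/657⌋ − ⌊(4·482+448)/657⌋ = ⌊2858/657⌋ − ⌊2376/657⌋ = 4 − 3 = 1
n=5: ⌊(6·482+448)/657⌋ − ⌊(5·482+448)/657⌋ = ⌊3340/657⌋ − ⌊2858/657⌋ = 5 − 4 = 1
n=6: ⌊(7·482+448)/657⌋ − ⌊(6·482+448)/657⌋ = ⌊3822/657⌋ − ⌊3340/657⌋ = 5 − 5 = 0
n=7: ⌊(8·482+448)/657⌋ − ⌊(7·482+448)/657⌋ = ⌊4304/657⌋ − ⌊3822/657⌋ = 6 − 5 = 1
n=8: ⌊(9·482+448)/657⌋ − ⌊(8·482+448)/657⌋ = ⌊4786/657⌋ − ⌊4304/657⌋ = 7 − 6 = 1
n=9: ⌊(10·482+448)/657⌋ − ⌊(9·482+448)/657⌋ = ⌊5268/657⌋ − ⌊4786/657⌋ = 8 − 7 = 1
n=10: ⌊(11·482+448)/657⌋ − ⌊(10·482+448)/657⌋ = ⌊5750/657⌋ − ⌊5268/657⌋ = 8 − 8 = 0
n=11: ⌊(12·482+448)/657⌋ − ⌊(11·482+448)/657⌋ = ⌊6232/657⌋ − ⌊5750/657⌋ = 9 − 8 = 1
n=12: ⌊(13·482+448)/657⌋ − ⌊(12·482+448)/657⌋ = ⌊6714/657⌋ − ⌊6232/657⌋ = 10 − 9 = 1
n=13: ⌊(14·482+448)/657⌋ − ⌊(13·482+448)/657⌋ = ⌊7196/657⌋ − ⌊6714/657⌋ = 10 − 10 = 0
n=14: ⌊(15·482+448)/657⌋ − ⌊(14·482+448)/657⌋ = ⌊7678/657⌋ − ⌊7196/657⌋ = 11 − 10 = 1
n=15: ⌊(16·482+448)/657⌋ − ⌊(15·482+448)/657⌋ = ⌊8160/657⌋ − ⌊7678/657⌋ = 12 − 11 = 1
n=16: ⌊(17·482+448)/657⌋ − ⌊(16·482+448)/657⌋ = ⌊8642/657⌋ − ⌊8160/657⌋ = 13 − 12 = 1
n=17: ⌊(18·482+448)/657⌋ − ⌊(17·482+448)/657⌋ = ⌊9124/657⌋ − ⌊8642/657⌋ = 13 − 13 = 0
n=18: ⌊(19·482+448)/657⌋ − ⌊(18·482+448)/657⌋ = ⌊9606/657⌋ − ⌊9124/657⌋ = 14 − 13 = 1
n=19: ⌊(20·482+448)/657⌋ − ⌊(19·482+448)/657⌋ = ⌊10088/657⌋ − ⌊9606/657⌋ = 15 − 14 = 1
n=20: ⌊(21·482+448)/657⌋ − ⌊(20·482+448)/657⌋ = ⌊10570/657⌋ − ⌊10088/657⌋ = 16 − 15 = 1
n=21: ⌊(22·482+448)/657⌋ − ⌊(21·482+448)/657⌋ = ⌊11052/657⌋ − ⌊10570/657⌋ = 16 − 16 = 0
n=22: ⌊(23·482+448)/657⌋ − ⌊(22·482+448)/657⌋ = ⌊11534/657⌋ − ⌊11052/657⌋ = 17 − 16 = 1
n=23: ⌊(24·482+448)/657⌋ − ⌊(23·482+448)/657⌋ = ⌊12016/657⌋ − ⌊11534/657⌋ = 18 − 17 = 1
n=24: ⌊(25·482+448)/657⌋ − ⌊(24·482+448)/657⌋ = ⌊12498/657⌋ − ⌊12016/657⌋ = 19 − 18 = 1
n=25: ⌊(26·482+448)/657⌋ − ⌊(25·482+448)/657⌋ = ⌊12980/657⌋ − ⌊12498/657⌋ = 19 − 19 = 0
n=26: ⌊(27·482+448)/657⌋ − ⌊(26·482+448)/657⌋ = ⌊13462/657⌋ − ⌊12980/657⌋ = 20 − 19 = 1
n=27: ⌊(28·482+448)/657⌋ − ⌊(27·482+448)/657⌋ = ⌊13944/657⌋ − ⌊13462/657⌋ = 21 − 20 = 1
n=28: ⌊(29·482+448)/657⌋ − ⌊(28·482+448)/657⌋ = ⌊14426/657⌋ − ⌊13944/657⌋ = 21 − 21 = 0
n=29: ⌊(30·482+448)/657⌋ − ⌊(29·482+448)/657⌋ = ⌊14908/657⌋ − ⌊14426/657⌋ = 22 − 21 = 1
n=30: ⌊(31·482+448)/657⌋ − ⌊(30·482+448)/657⌋ = ⌊15390/657⌋ − ⌊14908/657⌋ = 23 − 22 = 1
n=31: ⌊(32·482+448)/657⌋ − ⌊(31·482+448)/657⌋ = ⌊15872/657⌋ − ⌊15390/657⌋ = 24 − 23 = 1
n=32: ⌊(33·482+448)/657⌋ − ⌊(32·482+448)/657⌋ = ⌊16354/657⌋ − ⌊15872/657⌋ = 24 − 24 = 0
n=33: ⌊(34·482+448)/657⌋ − ⌊(33·482+448)/657⌋ = ⌊16836/657⌋ − ⌊16354/657⌋ = 25 − 24 = 1
n=34: ⌊(35·482+448)/657⌋ − ⌊(34·482+448)/657⌋ = ⌊17318/657⌋ − ⌊16836/657⌋ = 26 − 25 = 1
n=35: ⌊(36·482+448)/657⌋ − ⌊(35·482+448)/657⌋ = ⌊17800/657⌋ − ⌊17318/657⌋ = 27 − 26 = 1
n=36: ⌊(37·482+448)/657⌋ − ⌊(36·482+448)/657⌋ = ⌊18282/657⌋ − ⌊17800/657⌋ = 27 − 27 = 0
n=37: ⌊(38·482+448)/657⌋ − ⌊(37·482+448)/657⌋ = ⌊18764/657⌋ − ⌊18282/657⌋ = 28 − 27 = 1
n=38: ⌊(39·482+448)/657⌋ − ⌊(38·482+448)/657⌋ = ⌊19246/657⌋ − ⌊18764/657⌋ = 29 − 28 = 1
n=39: ⌊(40·482+448)/657⌋ − ⌊(39·482+448)/657⌋ = ⌊19728/657⌋ − ⌊19246/657⌋ = 30 − 29 = 1
n=40: ⌊(41·482+448)/657⌋ − ⌊(40·482+448)/657⌋ = ⌊20210/657⌋ − ⌊19728/657⌋ = 30 − 30 = 0
n=41: ⌊(42·482+448)/657⌋ − ⌊(41·482+448)/657⌋ = ⌊20692/657⌋ − ⌊20210/657⌋ = 31 − 30 = 1
n=42: ⌊(43·482+448)/657⌋ − ⌊(42·482+448)/657⌋ = ⌊21174/657⌋ − ⌊20692/657⌋ = 32 − 31 = 1
n=43: ⌊(44·482+448)/657⌋ − ⌊(43·482+448)/657⌋ = ⌊21656/657⌋ − ⌊21174/657⌋ = 32 − 32 = 0
n=44: ⌊(45·482+448)/657⌋ − ⌊(44·482+448)/657⌋ = ⌊22138/657⌋ − ⌊21656/657⌋ = 33 − 32 = 1
n=45: ⌊(46·482+448)/657⌋ − ⌊(45·482+448)/657⌋ = ⌊22620/657⌋ − ⌊22138/657⌋ = 34 − 33 = 1
n=46: ⌊(47·482+448)/657⌋ − ⌊(46·482+448)/657⌋ = ⌊23102/657⌋ − ⌊22620/657⌋ = 35 − 34 = 1
n=47: ⌊(48·482+448)/657⌋ − ⌊(47·482+448)/657⌋ = ⌊23584/657⌋ − ⌊23102/657⌋ = 35 − 35 = 0
n=48: ⌊(49·482+448)/657⌋ − ⌊(48·482+448)/657⌋ = ⌊24066/657⌋ − ⌊23584/657⌋ = 36 − 35 = 1
n=49: ⌊(50·482+448)/657⌋ − ⌊(49·482+448)/657⌋ = ⌊24548/657⌋ − ⌊24066/657⌋ = 37 − 36 = 1
n=50: ⌊(51·482+448)/657⌋ − ⌊(50·482+448)/657⌋ = ⌊25030/657⌋ − ⌊24548/657⌋ = 38 − 37 = 1
n=51: ⌊(52·482+448)/657⌋ − ⌊(51·482+448)/657⌋ = ⌊25512/657⌋ − ⌊25030/657⌋ = 38 − 38 = 0
n=52: ⌊(53·482+448)/657⌋ − ⌊(52·482+448)/657⌋ = ⌊25994/657⌋ − ⌊25512/657⌋ = 39 − 38 = 1
n=53: ⌊(54·482+448)/657⌋ − ⌊(53·482+448)/657⌋ = ⌊26476/657⌋ − ⌊25994/657⌋ = 40 − 39 = 1
n=54: ⌊(55·482+448)/657⌋ − ⌊(54·482+448)/657⌋ = ⌊26958/657⌋ − ⌊26476/657⌋ = 41 − 40 = 1
n=55: ⌊(56·482+448)/657⌋ − ⌊(55·482+448)/657⌋ = ⌊27440/657⌋ − ⌊26958/657⌋ = 41 − 41 = 0
n=56: ⌊(57·482+448)/657⌋ − ⌊(56·482+448)/657⌋ = ⌊27922/657⌋ − ⌊27440/657⌋ = 42 − 41 = 1
n=57: ⌊(58·482+448)/657⌋ − ⌊(57·482+448)/657⌋ = ⌊28404/657⌋ − ⌊27922/657⌋ = 43 − 42 = 1
n=58: ⌊(59·482+448)/657⌋ − ⌊(58·482+448)/657⌋ = ⌊28886/657⌋ − ⌊28404/657⌋ = 43 − 43 = 0
n=59: ⌊(60·482+448)/657⌋ − ⌊(59·482+448)/657⌋ = ⌊29368/657⌋ − ⌊28886/657⌋ = 44 − 43 = 1
n=60: ⌊(61·482+448)/657⌋ − ⌊(60·482+448)/657⌋ = ⌊29850/657⌋ − ⌊29368/657⌋ = 45 − 44 = 1
n=61: ⌊(62·482+448)/657⌋ − ⌊(61·482+448)/657⌋ = ⌊30332/657⌋ − ⌊29850/657⌋ = 46 − 45 = 1
n=62: ⌊(63·482+448)/657⌋ − ⌊(62·482+448)/657⌋ = ⌊30814/657⌋ − ⌊30332/657⌋ = 46 − 46 = 0
n=63: ⌊(64·482+448)/657⌋ − ⌊(63·482+448)/657⌋ = ⌊31296/657⌋ − ⌊30814/657⌋ = 47 − 46 = 1
n=64: ⌊(65·482+448)/657⌋ − ⌊(64·482+448)/657⌋ = ⌊31778/657⌋ − ⌊31296/657⌋ = 48 − 47 = 1
n=65: ⌊(66·482+448)/657⌋ − ⌊(65·482+448)/657⌋ = ⌊32260/657⌋ − ⌊31778/657⌋ = 49 − 48 = 1
n=66: ⌊(67·482+448)/657⌋ − ⌊(66·482+448)/657⌋ = ⌊32742/657⌋ − ⌊32260/657⌋ = 49 − 49 = 0
n=67: ⌊(68·482+448)/657⌋ − ⌊(67·482+448)/657⌋ = ⌊33224/657⌋ − ⌊32742/657⌋ = 50 − 49 = 1
n=68: ⌊(69·482+448)/657⌋ − ⌊(68·482+448)/657⌋ = ⌊33706/657⌋ − ⌊33224/657⌋ = 51 − 50 = 1
n=69: ⌊(70·482+448)/657⌋ − ⌊(69·482+448)/657⌋ = ⌊34188/657⌋ − ⌊33706/657⌋ = 52 − 51 = 1
n=70: ⌊(71·482+448)/657⌋ − ⌊(70·482+448)/657⌋ = ⌊34670/657⌋ − ⌊34188/657⌋ = 52 − 52 = 0
n=71: ⌊(72·482+448)/657⌋ − ⌊(71·482+448)/657⌋ = ⌊35152/657⌋ − ⌊34670/657⌋ = 53 − 52 = 1
n=72: ⌊(73·482+448)/657⌋ − ⌊(72·482+448)/657⌋ = ⌊35634/657⌋ − ⌊35152/657⌋ = 54 − 53 = 1
n=73: ⌊(74·482+448)/657⌋ − ⌊(73·482+448)/657⌋ = ⌊36116/657⌋ − ⌊35634/657⌋ = 54 − 54 = 0
n=74: ⌊(75·482+448)/657⌋ − ⌊(74·482+448)/657⌋ = ⌊36598/657⌋ − ⌊36116/657⌋ = 55 − 54 = 1
n=75: ⌊(76·482+448)/657⌋ − ⌊(75·482+448)/657⌋ = ⌊37080/657⌋ − ⌊36598/657⌋ = 56 − 55 = 1
n=76: ⌊(77·482+448)/657⌋ − ⌊(76·482+448)/657⌋ = ⌊37562/657⌋ − ⌊37080/657⌋ = 57 − 56 = 1
n=77: ⌊(78·482+448)/657⌋ − ⌊(77·482+448)/657⌋ = ⌊38044/657⌋ − ⌊37562/657⌋ = 57 − 57 = 0
n=78: ⌊(79·482+448)/657⌋ − ⌊(78·482+448)/657⌋ = ⌊38526/657⌋ − ⌊38044/657⌋ = 58 − 57 = 1
n=79: ⌊(80·482+448)/657⌋ − ⌊(79·482+448)/657⌋ = ⌊39008/657⌋ − ⌊38526/657⌋ = 59 − 58 = 1
n=80: ⌊(81·482+448)/657⌋ − ⌊(80·482+448)/657⌋ = ⌊39490/657⌋ − ⌊39008/657⌋ = 60 − 59 = 1
n=81: ⌊(82·482+448)/657⌋ − ⌊(81·482+448)/657⌋ = ⌊39972/657⌋ − ⌊39490/657⌋ = 60 − 60 = 0
n=82: ⌊(83·482+448)/657⌋ − ⌊(82·482+448)/657⌋ = ⌊40454/657⌋ − ⌊39972/657⌋ = 61 − 60 = 1


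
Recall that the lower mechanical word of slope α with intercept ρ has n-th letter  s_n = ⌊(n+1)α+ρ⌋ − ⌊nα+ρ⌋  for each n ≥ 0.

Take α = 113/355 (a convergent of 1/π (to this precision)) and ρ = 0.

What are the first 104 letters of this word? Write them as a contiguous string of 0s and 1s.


00010010010010010010010001001001001001001001000100100100100100100100010010010010010010010001001001001001

n=0: ⌊(1·113)/355⌋ − ⌊(0·113)/355⌋ = ⌊113/355⌋ − ⌊0/355⌋ = 0 − 0 = 0
n=1: ⌊(2·113)/355⌋ − ⌊(1·113)/355⌋ = ⌊226/355⌋ − ⌊113/355⌋ = 0 − 0 = 0
n=2: ⌊(3·113)/355⌋ − ⌊(2·113)/355⌋ = ⌊339/355⌋ − ⌊226/355⌋ = 0 − 0 = 0
n=3: ⌊(4·113)/355⌋ − ⌊(3·113)/355⌋ = ⌊452/355⌋ − ⌊339/355⌋ = 1 − 0 = 1
n=4: ⌊(5·113)/355⌋ − ⌊(4·113)/355⌋ = ⌊565/355⌋ − ⌊452/355⌋ = 1 − 1 = 0
n=5: ⌊(6·113)/355⌋ − ⌊(5·113)/355⌋ = ⌊678/355⌋ − ⌊565/355⌋ = 1 − 1 = 0
n=6: ⌊(7·113)/355⌋ − ⌊(6·113)/355⌋ = ⌊791/355⌋ − ⌊678/355⌋ = 2 − 1 = 1
n=7: ⌊(8·113)/355⌋ − ⌊(7·113)/355⌋ = ⌊904/355⌋ − ⌊791/355⌋ = 2 − 2 = 0
n=8: ⌊(9·113)/355⌋ − ⌊(8·113)/355⌋ = ⌊1017/355⌋ − ⌊904/355⌋ = 2 − 2 = 0
n=9: ⌊(10·113)/355⌋ − ⌊(9·113)/355⌋ = ⌊1130/355⌋ − ⌊1017/355⌋ = 3 − 2 = 1
n=10: ⌊(11·113)/355⌋ − ⌊(10·113)/355⌋ = ⌊1243/355⌋ − ⌊1130/355⌋ = 3 − 3 = 0
n=11: ⌊(12·113)/355⌋ − ⌊(11·113)/355⌋ = ⌊1356/355⌋ − ⌊1243/355⌋ = 3 − 3 = 0
n=12: ⌊(13·113)/355⌋ − ⌊(12·113)/355⌋ = ⌊1469/355⌋ − ⌊1356/355⌋ = 4 − 3 = 1
n=13: ⌊(14·113)/355⌋ − ⌊(13·113)/355⌋ = ⌊1582/355⌋ − ⌊1469/355⌋ = 4 − 4 = 0
n=14: ⌊(15·113)/355⌋ − ⌊(14·113)/355⌋ = ⌊1695/355⌋ − ⌊1582/355⌋ = 4 − 4 = 0
n=15: ⌊(16·113)/355⌋ − ⌊(15·113)/355⌋ = ⌊1808/355⌋ − ⌊1695/355⌋ = 5 − 4 = 1
n=16: ⌊(17·113)/355⌋ − ⌊(16·113)/355⌋ = ⌊1921/355⌋ − ⌊1808/355⌋ = 5 − 5 = 0
n=17: ⌊(18·113)/355⌋ − ⌊(17·113)/355⌋ = ⌊2034/355⌋ − ⌊1921/355⌋ = 5 − 5 = 0
n=18: ⌊(19·113)/355⌋ − ⌊(18·113)/355⌋ = ⌊2147/355⌋ − ⌊2034/355⌋ = 6 − 5 = 1
n=19: ⌊(20·113)/355⌋ − ⌊(19·113)/355⌋ = ⌊2260/355⌋ − ⌊2147/355⌋ = 6 − 6 = 0
n=20: ⌊(21·113)/355⌋ − ⌊(20·113)/355⌋ = ⌊2373/355⌋ − ⌊2260/355⌋ = 6 − 6 = 0
n=21: ⌊(22·113)/355⌋ − ⌊(21·113)/355⌋ = ⌊2486/355⌋ − ⌊2373/355⌋ = 7 − 6 = 1
n=22: ⌊(23·113)/355⌋ − ⌊(22·113)/355⌋ = ⌊2599/355⌋ − ⌊2486/355⌋ = 7 − 7 = 0
n=23: ⌊(24·113)/355⌋ − ⌊(23·113)/355⌋ = ⌊2712/355⌋ − ⌊2599/355⌋ = 7 − 7 = 0
n=24: ⌊(25·113)/355⌋ − ⌊(24·113)/355⌋ = ⌊2825/355⌋ − ⌊2712/355⌋ = 7 − 7 = 0
n=25: ⌊(26·113)/355⌋ − ⌊(25·113)/355⌋ = ⌊2938/355⌋ − ⌊2825/355⌋ = 8 − 7 = 1
n=26: ⌊(27·113)/355⌋ − ⌊(26·113)/355⌋ = ⌊3051/355⌋ − ⌊2938/355⌋ = 8 − 8 = 0
n=27: ⌊(28·113)/355⌋ − ⌊(27·113)/355⌋ = ⌊3164/355⌋ − ⌊3051/355⌋ = 8 − 8 = 0
n=28: ⌊(29·113)/355⌋ − ⌊(28·113)/355⌋ = ⌊3277/355⌋ − ⌊3164/355⌋ = 9 − 8 = 1
n=29: ⌊(30·113)/355⌋ − ⌊(29·113)/355⌋ = ⌊3390/355⌋ − ⌊3277/355⌋ = 9 − 9 = 0
n=30: ⌊(31·113)/355⌋ − ⌊(30·113)/355⌋ = ⌊3503/355⌋ − ⌊3390/355⌋ = 9 − 9 = 0
n=31: ⌊(32·113)/355⌋ − ⌊(31·113)/355⌋ = ⌊3616/355⌋ − ⌊3503/355⌋ = 10 − 9 = 1
n=32: ⌊(33·113)/355⌋ − ⌊(32·113)/355⌋ = ⌊3729/355⌋ − ⌊3616/355⌋ = 10 − 10 = 0
n=33: ⌊(34·113)/355⌋ − ⌊(33·113)/355⌋ = ⌊3842/355⌋ − ⌊3729/355⌋ = 10 − 10 = 0
n=34: ⌊(35·113)/355⌋ − ⌊(34·113)/355⌋ = ⌊3955/355⌋ − ⌊3842/355⌋ = 11 − 10 = 1
n=35: ⌊(36·113)/355⌋ − ⌊(35·113)/355⌋ = ⌊4068/355⌋ − ⌊3955/355⌋ = 11 − 11 = 0
n=36: ⌊(37·113)/355⌋ − ⌊(36·113)/355⌋ = ⌊4181/355⌋ − ⌊4068/355⌋ = 11 − 11 = 0
n=37: ⌊(38·113)/355⌋ − ⌊(37·113)/355⌋ = ⌊4294/355⌋ − ⌊4181/355⌋ = 12 − 11 = 1
n=38: ⌊(39·113)/355⌋ − ⌊(38·113)/355⌋ = ⌊4407/355⌋ − ⌊4294/355⌋ = 12 − 12 = 0
n=39: ⌊(40·113)/355⌋ − ⌊(39·113)/355⌋ = ⌊4520/355⌋ − ⌊4407/355⌋ = 12 − 12 = 0
n=40: ⌊(41·113)/355⌋ − ⌊(40·113)/355⌋ = ⌊4633/355⌋ − ⌊4520/355⌋ = 13 − 12 = 1
n=41: ⌊(42·113)/355⌋ − ⌊(41·113)/355⌋ = ⌊4746/355⌋ − ⌊4633/355⌋ = 13 − 13 = 0
n=42: ⌊(43·113)/355⌋ − ⌊(42·113)/355⌋ = ⌊4859/355⌋ − ⌊4746/355⌋ = 13 − 13 = 0
n=43: ⌊(44·113)/355⌋ − ⌊(43·113)/355⌋ = ⌊4972/355⌋ − ⌊4859/355⌋ = 14 − 13 = 1
n=44: ⌊(45·113)/355⌋ − ⌊(44·113)/355⌋ = ⌊5085/355⌋ − ⌊4972/355⌋ = 14 − 14 = 0
n=45: ⌊(46·113)/355⌋ − ⌊(45·113)/355⌋ = ⌊5198/355⌋ − ⌊5085/355⌋ = 14 − 14 = 0
n=46: ⌊(47·113)/355⌋ − ⌊(46·113)/355⌋ = ⌊5311/355⌋ − ⌊5198/355⌋ = 14 − 14 = 0
n=47: ⌊(48·113)/355⌋ − ⌊(47·113)/355⌋ = ⌊5424/355⌋ − ⌊5311/355⌋ = 15 − 14 = 1
n=48: ⌊(49·113)/355⌋ − ⌊(48·113)/355⌋ = ⌊5537/355⌋ − ⌊5424/355⌋ = 15 − 15 = 0
n=49: ⌊(50·113)/355⌋ − ⌊(49·113)/355⌋ = ⌊5650/355⌋ − ⌊5537/355⌋ = 15 − 15 = 0
n=50: ⌊(51·113)/355⌋ − ⌊(50·113)/355⌋ = ⌊5763/355⌋ − ⌊5650/355⌋ = 16 − 15 = 1
n=51: ⌊(52·113)/355⌋ − ⌊(51·113)/355⌋ = ⌊5876/355⌋ − ⌊5763/355⌋ = 16 − 16 = 0
n=52: ⌊(53·113)/355⌋ − ⌊(52·113)/355⌋ = ⌊5989/355⌋ − ⌊5876/355⌋ = 16 − 16 = 0
n=53: ⌊(54·113)/355⌋ − ⌊(53·113)/355⌋ = ⌊6102/355⌋ − ⌊5989/355⌋ = 17 − 16 = 1
n=54: ⌊(55·113)/355⌋ − ⌊(54·113)/355⌋ = ⌊6215/355⌋ − ⌊6102/355⌋ = 17 − 17 = 0
n=55: ⌊(56·113)/355⌋ − ⌊(55·113)/355⌋ = ⌊6328/355⌋ − ⌊6215/355⌋ = 17 − 17 = 0
n=56: ⌊(57·113)/355⌋ − ⌊(56·113)/355⌋ = ⌊6441/355⌋ − ⌊6328/355⌋ = 18 − 17 = 1
n=57: ⌊(58·113)/355⌋ − ⌊(57·113)/355⌋ = ⌊6554/355⌋ − ⌊6441/355⌋ = 18 − 18 = 0
n=58: ⌊(59·113)/355⌋ − ⌊(58·113)/355⌋ = ⌊6667/355⌋ − ⌊6554/355⌋ = 18 − 18 = 0
n=59: ⌊(60·113)/355⌋ − ⌊(59·113)/355⌋ = ⌊6780/355⌋ − ⌊6667/355⌋ = 19 − 18 = 1
n=60: ⌊(61·113)/355⌋ − ⌊(60·113)/355⌋ = ⌊6893/355⌋ − ⌊6780/355⌋ = 19 − 19 = 0
n=61: ⌊(62·113)/355⌋ − ⌊(61·113)/355⌋ = ⌊7006/355⌋ − ⌊6893/355⌋ = 19 − 19 = 0
n=62: ⌊(63·113)/355⌋ − ⌊(62·113)/355⌋ = ⌊7119/355⌋ − ⌊7006/355⌋ = 20 − 19 = 1
n=63: ⌊(64·113)/355⌋ − ⌊(63·113)/355⌋ = ⌊7232/355⌋ − ⌊7119/355⌋ = 20 − 20 = 0
n=64: ⌊(65·113)/355⌋ − ⌊(64·113)/355⌋ = ⌊7345/355⌋ − ⌊7232/355⌋ = 20 − 20 = 0
n=65: ⌊(66·113)/355⌋ − ⌊(65·113)/355⌋ = ⌊7458/355⌋ − ⌊7345/355⌋ = 21 − 20 = 1
n=66: ⌊(67·113)/355⌋ − ⌊(66·113)/355⌋ = ⌊7571/355⌋ − ⌊7458/355⌋ = 21 − 21 = 0
n=67: ⌊(68·113)/355⌋ − ⌊(67·113)/355⌋ = ⌊7684/355⌋ − ⌊7571/355⌋ = 21 − 21 = 0
n=68: ⌊(69·113)/355⌋ − ⌊(68·113)/355⌋ = ⌊7797/355⌋ − ⌊7684/355⌋ = 21 − 21 = 0
n=69: ⌊(70·113)/355⌋ − ⌊(69·113)/355⌋ = ⌊7910/355⌋ − ⌊7797/355⌋ = 22 − 21 = 1
n=70: ⌊(71·113)/355⌋ − ⌊(70·113)/355⌋ = ⌊8023/355⌋ − ⌊7910/355⌋ = 22 − 22 = 0
n=71: ⌊(72·113)/355⌋ − ⌊(71·113)/355⌋ = ⌊8136/355⌋ − ⌊8023/355⌋ = 22 − 22 = 0
n=72: ⌊(73·113)/355⌋ − ⌊(72·113)/355⌋ = ⌊8249/355⌋ − ⌊8136/355⌋ = 23 − 22 = 1
n=73: ⌊(74·113)/355⌋ − ⌊(73·113)/355⌋ = ⌊8362/355⌋ − ⌊8249/355⌋ = 23 − 23 = 0
n=74: ⌊(75·113)/355⌋ − ⌊(74·113)/355⌋ = ⌊8475/355⌋ − ⌊8362/355⌋ = 23 − 23 = 0
n=75: ⌊(76·113)/355⌋ − ⌊(75·113)/355⌋ = ⌊8588/355⌋ − ⌊8475/355⌋ = 24 − 23 = 1
n=76: ⌊(77·113)/355⌋ − ⌊(76·113)/355⌋ = ⌊8701/355⌋ − ⌊8588/355⌋ = 24 − 24 = 0
n=77: ⌊(78·113)/355⌋ − ⌊(77·113)/355⌋ = ⌊8814/355⌋ − ⌊8701/355⌋ = 24 − 24 = 0
n=78: ⌊(79·113)/355⌋ − ⌊(78·113)/355⌋ = ⌊8927/355⌋ − ⌊8814/355⌋ = 25 − 24 = 1
n=79: ⌊(80·113)/355⌋ − ⌊(79·113)/355⌋ = ⌊9040/355⌋ − ⌊8927/355⌋ = 25 − 25 = 0
n=80: ⌊(81·113)/355⌋ − ⌊(80·113)/355⌋ = ⌊9153/355⌋ − ⌊9040/355⌋ = 25 − 25 = 0
n=81: ⌊(82·113)/355⌋ − ⌊(81·113)/355⌋ = ⌊9266/355⌋ − ⌊9153/355⌋ = 26 − 25 = 1
n=82: ⌊(83·113)/355⌋ − ⌊(82·113)/355⌋ = ⌊9379/355⌋ − ⌊9266/355⌋ = 26 − 26 = 0
n=83: ⌊(84·113)/355⌋ − ⌊(83·113)/355⌋ = ⌊9492/355⌋ − ⌊9379/355⌋ = 26 − 26 = 0
n=84: ⌊(85·113)/355⌋ − ⌊(84·113)/355⌋ = ⌊9605/355⌋ − ⌊9492/355⌋ = 27 − 26 = 1
n=85: ⌊(86·113)/355⌋ − ⌊(85·113)/355⌋ = ⌊9718/355⌋ − ⌊9605/355⌋ = 27 − 27 = 0
n=86: ⌊(87·113)/355⌋ − ⌊(86·113)/355⌋ = ⌊9831/355⌋ − ⌊9718/355⌋ = 27 − 27 = 0
n=87: ⌊(88·113)/355⌋ − ⌊(87·113)/355⌋ = ⌊9944/355⌋ − ⌊9831/355⌋ = 28 − 27 = 1
n=88: ⌊(89·113)/355⌋ − ⌊(88·113)/355⌋ = ⌊10057/355⌋ − ⌊9944/355⌋ = 28 − 28 = 0
n=89: ⌊(90·113)/355⌋ − ⌊(89·113)/355⌋ = ⌊10170/355⌋ − ⌊10057/355⌋ = 28 − 28 = 0
n=90: ⌊(91·113)/355⌋ − ⌊(90·113)/355⌋ = ⌊10283/355⌋ − ⌊10170/355⌋ = 28 − 28 = 0
n=91: ⌊(92·113)/355⌋ − ⌊(91·113)/355⌋ = ⌊10396/355⌋ − ⌊10283/355⌋ = 29 − 28 = 1
n=92: ⌊(93·113)/355⌋ − ⌊(92·113)/355⌋ = ⌊10509/355⌋ − ⌊10396/355⌋ = 29 − 29 = 0
n=93: ⌊(94·113)/355⌋ − ⌊(93·113)/355⌋ = ⌊10622/355⌋ − ⌊10509/355⌋ = 29 − 29 = 0
n=94: ⌊(95·113)/355⌋ − ⌊(94·113)/355⌋ = ⌊10735/355⌋ − ⌊10622/355⌋ = 30 − 29 = 1
n=95: ⌊(96·113)/355⌋ − ⌊(95·113)/355⌋ = ⌊10848/355⌋ − ⌊10735/355⌋ = 30 − 30 = 0
n=96: ⌊(97·113)/355⌋ − ⌊(96·113)/355⌋ = ⌊10961/355⌋ − ⌊10848/355⌋ = 30 − 30 = 0
n=97: ⌊(98·113)/355⌋ − ⌊(97·113)/355⌋ = ⌊11074/355⌋ − ⌊10961/355⌋ = 31 − 30 = 1
n=98: ⌊(99·113)/355⌋ − ⌊(98·113)/355⌋ = ⌊11187/355⌋ − ⌊11074/355⌋ = 31 − 31 = 0
n=99: ⌊(100·113)/355⌋ − ⌊(99·113)/355⌋ = ⌊11300/355⌋ − ⌊11187/355⌋ = 31 − 31 = 0
n=100: ⌊(101·113)/355⌋ − ⌊(100·113)/355⌋ = ⌊11413/355⌋ − ⌊11300/355⌋ = 32 − 31 = 1
n=101: ⌊(102·113)/355⌋ − ⌊(101·113)/355⌋ = ⌊11526/355⌋ − ⌊11413/355⌋ = 32 − 32 = 0
n=102: ⌊(103·113)/355⌋ − ⌊(102·113)/355⌋ = ⌊11639/355⌋ − ⌊11526/355⌋ = 32 − 32 = 0
n=103: ⌊(104·113)/355⌋ − ⌊(103·113)/355⌋ = ⌊11752/355⌋ − ⌊11639/355⌋ = 33 − 32 = 1


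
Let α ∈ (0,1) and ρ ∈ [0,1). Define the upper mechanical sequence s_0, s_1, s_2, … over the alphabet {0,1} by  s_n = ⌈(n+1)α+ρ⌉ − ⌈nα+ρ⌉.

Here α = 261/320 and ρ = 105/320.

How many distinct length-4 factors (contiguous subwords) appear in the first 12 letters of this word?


t_n = ⌈(n·261+105)/320⌉ for n = 0 … 12:
  n=0…9: ⌈105/320⌉=1 ⌈366/320⌉=2 ⌈627/320⌉=2 ⌈888/320⌉=3 ⌈1149/320⌉=4 ⌈1410/320⌉=5 ⌈1671/320⌉=6 ⌈1932/320⌉=7 ⌈2193/320⌉=7 ⌈2454/320⌉=8
  n=10…12: ⌈2715/320⌉=9 ⌈2976/320⌉=10 ⌈3237/320⌉=11
s_n = t_(n+1) − t_n for n = 0 … 11 gives
prefix = 101111101111
slide a length-4 window over [0..3] … [8..11] (9 windows); first occurrence of each distinct factor:
  [  0..  3] 1011
  [  1..  4] 0111
  [  2..  5] 1111
  [  4..  7] 1110
  [  5..  8] 1101
  (the other 4 windows repeat one of these)
distinct factors: {0111, 1011, 1101, 1110, 1111}
count = 5  (Sturmian bound for length 4 is 5)

5


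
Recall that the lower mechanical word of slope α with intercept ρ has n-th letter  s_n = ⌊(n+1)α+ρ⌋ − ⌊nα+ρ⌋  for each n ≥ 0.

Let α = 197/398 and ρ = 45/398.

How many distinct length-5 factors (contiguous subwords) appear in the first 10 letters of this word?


t_n = ⌊(n·197+45)/398⌋ for n = 0 … 10:
  n=0…9: ⌊45/398⌋=0 ⌊242/398⌋=0 ⌊439/398⌋=1 ⌊636/398⌋=1 ⌊833/398⌋=2 ⌊1030/398⌋=2 ⌊1227/398⌋=3 ⌊1424/398⌋=3 ⌊1621/398⌋=4 ⌊1818/398⌋=4
  n=10: ⌊2015/398⌋=5
s_n = t_(n+1) − t_n for n = 0 … 9 gives
prefix = 0101010101
slide a length-5 window over [0..4] … [5..9] (6 windows); first occurrence of each distinct factor:
  [  0..  4] 01010
  [  1..  5] 10101
  (the other 4 windows repeat one of these)
distinct factors: {01010, 10101}
count = 2  (Sturmian bound for length 5 is 6)

2


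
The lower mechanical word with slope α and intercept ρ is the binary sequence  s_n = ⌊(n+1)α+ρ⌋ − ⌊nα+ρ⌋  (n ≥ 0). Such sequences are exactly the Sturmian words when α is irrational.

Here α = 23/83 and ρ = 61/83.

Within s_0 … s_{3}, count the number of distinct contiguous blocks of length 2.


t_n = ⌊(n·23+61)/83⌋ for n = 0 … 4:
  n=0…4: ⌊61/83⌋=0 ⌊84/83⌋=1 ⌊107/83⌋=1 ⌊130/83⌋=1 ⌊153/83⌋=1
s_n = t_(n+1) − t_n for n = 0 … 3 gives
prefix = 1000
slide a length-2 window over [0..1] … [2..3] (3 windows); first occurrence of each distinct factor:
  [  0..  1] 10
  [  1..  2] 00
  (the other 1 window repeats one of these)
distinct factors: {00, 10}
count = 2  (Sturmian bound for length 2 is 3)

2


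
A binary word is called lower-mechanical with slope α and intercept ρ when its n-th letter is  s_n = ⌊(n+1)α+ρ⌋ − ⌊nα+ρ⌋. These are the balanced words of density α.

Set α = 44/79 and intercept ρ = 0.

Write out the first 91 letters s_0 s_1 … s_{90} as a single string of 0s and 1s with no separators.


n=0: ⌊(1·44)/79⌋ − ⌊(0·44)/79⌋ = ⌊44/79⌋ − ⌊0/79⌋ = 0 − 0 = 0
n=1: ⌊(2·44)/79⌋ − ⌊(1·44)/79⌋ = ⌊88/79⌋ − ⌊44/79⌋ = 1 − 0 = 1
n=2: ⌊(3·44)/79⌋ − ⌊(2·44)/79⌋ = ⌊132/79⌋ − ⌊88/79⌋ = 1 − 1 = 0
n=3: ⌊(4·44)/79⌋ − ⌊(3·44)/79⌋ = ⌊176/79⌋ − ⌊132/79⌋ = 2 − 1 = 1
n=4: ⌊(5·44)/79⌋ − ⌊(4·44)/79⌋ = ⌊220/79⌋ − ⌊176/79⌋ = 2 − 2 = 0
n=5: ⌊(6·44)/79⌋ − ⌊(5·44)/79⌋ = ⌊264/79⌋ − ⌊220/79⌋ = 3 − 2 = 1
n=6: ⌊(7·44)/79⌋ − ⌊(6·44)/79⌋ = ⌊308/79⌋ − ⌊264/79⌋ = 3 − 3 = 0
n=7: ⌊(8·44)/79⌋ − ⌊(7·44)/79⌋ = ⌊352/79⌋ − ⌊308/79⌋ = 4 − 3 = 1
n=8: ⌊(9·44)/79⌋ − ⌊(8·44)/79⌋ = ⌊396/79⌋ − ⌊352/79⌋ = 5 − 4 = 1
n=9: ⌊(10·44)/79⌋ − ⌊(9·44)/79⌋ = ⌊440/79⌋ − ⌊396/79⌋ = 5 − 5 = 0
n=10: ⌊(11·44)/79⌋ − ⌊(10·44)/79⌋ = ⌊484/79⌋ − ⌊440/79⌋ = 6 − 5 = 1
n=11: ⌊(12·44)/79⌋ − ⌊(11·44)/79⌋ = ⌊528/79⌋ − ⌊484/79⌋ = 6 − 6 = 0
n=12: ⌊(13·44)/79⌋ − ⌊(12·44)/79⌋ = ⌊572/79⌋ − ⌊528/79⌋ = 7 − 6 = 1
n=13: ⌊(14·44)/79⌋ − ⌊(13·44)/79⌋ = ⌊616/79⌋ − ⌊572/79⌋ = 7 − 7 = 0
n=14: ⌊(15·44)/79⌋ − ⌊(14·44)/79⌋ = ⌊660/79⌋ − ⌊616/79⌋ = 8 − 7 = 1
n=15: ⌊(16·44)/79⌋ − ⌊(15·44)/79⌋ = ⌊704/79⌋ − ⌊660/79⌋ = 8 − 8 = 0
n=16: ⌊(17·44)/79⌋ − ⌊(16·44)/79⌋ = ⌊748/79⌋ − ⌊704/79⌋ = 9 − 8 = 1
n=17: ⌊(18·44)/79⌋ − ⌊(17·44)/79⌋ = ⌊792/79⌋ − ⌊748/79⌋ = 10 − 9 = 1
n=18: ⌊(19·44)/79⌋ − ⌊(18·44)/79⌋ = ⌊836/79⌋ − ⌊792/79⌋ = 10 − 10 = 0
n=19: ⌊(20·44)/79⌋ − ⌊(19·44)/79⌋ = ⌊880/79⌋ − ⌊836/79⌋ = 11 − 10 = 1
n=20: ⌊(21·44)/79⌋ − ⌊(20·44)/79⌋ = ⌊924/79⌋ − ⌊880/79⌋ = 11 − 11 = 0
n=21: ⌊(22·44)/79⌋ − ⌊(21·44)/79⌋ = ⌊968/79⌋ − ⌊924/79⌋ = 12 − 11 = 1
n=22: ⌊(23·44)/79⌋ − ⌊(22·44)/79⌋ = ⌊1012/79⌋ − ⌊968/79⌋ = 12 − 12 = 0
n=23: ⌊(24·44)/79⌋ − ⌊(23·44)/79⌋ = ⌊1056/79⌋ − ⌊1012/79⌋ = 13 − 12 = 1
n=24: ⌊(25·44)/79⌋ − ⌊(24·44)/79⌋ = ⌊1100/79⌋ − ⌊1056/79⌋ = 13 − 13 = 0
n=25: ⌊(26·44)/79⌋ − ⌊(25·44)/79⌋ = ⌊1144/79⌋ − ⌊1100/79⌋ = 14 − 13 = 1
n=26: ⌊(27·44)/79⌋ − ⌊(26·44)/79⌋ = ⌊1188/79⌋ − ⌊1144/79⌋ = 15 − 14 = 1
n=27: ⌊(28·44)/79⌋ − ⌊(27·44)/79⌋ = ⌊1232/79⌋ − ⌊1188/79⌋ = 15 − 15 = 0
n=28: ⌊(29·44)/79⌋ − ⌊(28·44)/79⌋ = ⌊1276/79⌋ − ⌊1232/79⌋ = 16 − 15 = 1
n=29: ⌊(30·44)/79⌋ − ⌊(29·44)/79⌋ = ⌊1320/79⌋ − ⌊1276/79⌋ = 16 − 16 = 0
n=30: ⌊(31·44)/79⌋ − ⌊(30·44)/79⌋ = ⌊1364/79⌋ − ⌊1320/79⌋ = 17 − 16 = 1
n=31: ⌊(32·44)/79⌋ − ⌊(31·44)/79⌋ = ⌊1408/79⌋ − ⌊1364/79⌋ = 17 − 17 = 0
n=32: ⌊(33·44)/79⌋ − ⌊(32·44)/79⌋ = ⌊1452/79⌋ − ⌊1408/79⌋ = 18 − 17 = 1
n=33: ⌊(34·44)/79⌋ − ⌊(33·44)/79⌋ = ⌊1496/79⌋ − ⌊1452/79⌋ = 18 − 18 = 0
n=34: ⌊(35·44)/79⌋ − ⌊(34·44)/79⌋ = ⌊1540/79⌋ − ⌊1496/79⌋ = 19 − 18 = 1
n=35: ⌊(36·44)/79⌋ − ⌊(35·44)/79⌋ = ⌊1584/79⌋ − ⌊1540/79⌋ = 20 − 19 = 1
n=36: ⌊(37·44)/79⌋ − ⌊(36·44)/79⌋ = ⌊1628/79⌋ − ⌊1584/79⌋ = 20 − 20 = 0
n=37: ⌊(38·44)/79⌋ − ⌊(37·44)/79⌋ = ⌊1672/79⌋ − ⌊1628/79⌋ = 21 − 20 = 1
n=38: ⌊(39·44)/79⌋ − ⌊(38·44)/79⌋ = ⌊1716/79⌋ − ⌊1672/79⌋ = 21 − 21 = 0
n=39: ⌊(40·44)/79⌋ − ⌊(39·44)/79⌋ = ⌊1760/79⌋ − ⌊1716/79⌋ = 22 − 21 = 1
n=40: ⌊(41·44)/79⌋ − ⌊(40·44)/79⌋ = ⌊1804/79⌋ − ⌊1760/79⌋ = 22 − 22 = 0
n=41: ⌊(42·44)/79⌋ − ⌊(41·44)/79⌋ = ⌊1848/79⌋ − ⌊1804/79⌋ = 23 − 22 = 1
n=42: ⌊(43·44)/79⌋ − ⌊(42·44)/79⌋ = ⌊1892/79⌋ − ⌊1848/79⌋ = 23 − 23 = 0
n=43: ⌊(44·44)/79⌋ − ⌊(43·44)/79⌋ = ⌊1936/79⌋ − ⌊1892/79⌋ = 24 − 23 = 1
n=44: ⌊(45·44)/79⌋ − ⌊(44·44)/79⌋ = ⌊1980/79⌋ − ⌊1936/79⌋ = 25 − 24 = 1
n=45: ⌊(46·44)/79⌋ − ⌊(45·44)/79⌋ = ⌊2024/79⌋ − ⌊1980/79⌋ = 25 − 25 = 0
n=46: ⌊(47·44)/79⌋ − ⌊(46·44)/79⌋ = ⌊2068/79⌋ − ⌊2024/79⌋ = 26 − 25 = 1
n=47: ⌊(48·44)/79⌋ − ⌊(47·44)/79⌋ = ⌊2112/79⌋ − ⌊2068/79⌋ = 26 − 26 = 0
n=48: ⌊(49·44)/79⌋ − ⌊(48·44)/79⌋ = ⌊2156/79⌋ − ⌊2112/79⌋ = 27 − 26 = 1
n=49: ⌊(50·44)/79⌋ − ⌊(49·44)/79⌋ = ⌊2200/79⌋ − ⌊2156/79⌋ = 27 − 27 = 0
n=50: ⌊(51·44)/79⌋ − ⌊(50·44)/79⌋ = ⌊2244/79⌋ − ⌊2200/79⌋ = 28 − 27 = 1
n=51: ⌊(52·44)/79⌋ − ⌊(51·44)/79⌋ = ⌊2288/79⌋ − ⌊2244/79⌋ = 28 − 28 = 0
n=52: ⌊(53·44)/79⌋ − ⌊(52·44)/79⌋ = ⌊2332/79⌋ − ⌊2288/79⌋ = 29 − 28 = 1
n=53: ⌊(54·44)/79⌋ − ⌊(53·44)/79⌋ = ⌊2376/79⌋ − ⌊2332/79⌋ = 30 − 29 = 1
n=54: ⌊(55·44)/79⌋ − ⌊(54·44)/79⌋ = ⌊2420/79⌋ − ⌊2376/79⌋ = 30 − 30 = 0
n=55: ⌊(56·44)/79⌋ − ⌊(55·44)/79⌋ = ⌊2464/79⌋ − ⌊2420/79⌋ = 31 − 30 = 1
n=56: ⌊(57·44)/79⌋ − ⌊(56·44)/79⌋ = ⌊2508/79⌋ − ⌊2464/79⌋ = 31 − 31 = 0
n=57: ⌊(58·44)/79⌋ − ⌊(57·44)/79⌋ = ⌊2552/79⌋ − ⌊2508/79⌋ = 32 − 31 = 1
n=58: ⌊(59·44)/79⌋ − ⌊(58·44)/79⌋ = ⌊2596/79⌋ − ⌊2552/79⌋ = 32 − 32 = 0
n=59: ⌊(60·44)/79⌋ − ⌊(59·44)/79⌋ = ⌊2640/79⌋ − ⌊2596/79⌋ = 33 − 32 = 1
n=60: ⌊(61·44)/79⌋ − ⌊(60·44)/79⌋ = ⌊2684/79⌋ − ⌊2640/79⌋ = 33 − 33 = 0
n=61: ⌊(62·44)/79⌋ − ⌊(61·44)/79⌋ = ⌊2728/79⌋ − ⌊2684/79⌋ = 34 − 33 = 1
n=62: ⌊(63·44)/79⌋ − ⌊(62·44)/79⌋ = ⌊2772/79⌋ − ⌊2728/79⌋ = 35 − 34 = 1
n=63: ⌊(64·44)/79⌋ − ⌊(63·44)/79⌋ = ⌊2816/79⌋ − ⌊2772/79⌋ = 35 − 35 = 0
n=64: ⌊(65·44)/79⌋ − ⌊(64·44)/79⌋ = ⌊2860/79⌋ − ⌊2816/79⌋ = 36 − 35 = 1
n=65: ⌊(66·44)/79⌋ − ⌊(65·44)/79⌋ = ⌊2904/79⌋ − ⌊2860/79⌋ = 36 − 36 = 0
n=66: ⌊(67·44)/79⌋ − ⌊(66·44)/79⌋ = ⌊2948/79⌋ − ⌊2904/79⌋ = 37 − 36 = 1
n=67: ⌊(68·44)/79⌋ − ⌊(67·44)/79⌋ = ⌊2992/79⌋ − ⌊2948/79⌋ = 37 − 37 = 0
n=68: ⌊(69·44)/79⌋ − ⌊(68·44)/79⌋ = ⌊3036/79⌋ − ⌊2992/79⌋ = 38 − 37 = 1
n=69: ⌊(70·44)/79⌋ − ⌊(69·44)/79⌋ = ⌊3080/79⌋ − ⌊3036/79⌋ = 38 − 38 = 0
n=70: ⌊(71·44)/79⌋ − ⌊(70·44)/79⌋ = ⌊3124/79⌋ − ⌊3080/79⌋ = 39 − 38 = 1
n=71: ⌊(72·44)/79⌋ − ⌊(71·44)/79⌋ = ⌊3168/79⌋ − ⌊3124/79⌋ = 40 − 39 = 1
n=72: ⌊(73·44)/79⌋ − ⌊(72·44)/79⌋ = ⌊3212/79⌋ − ⌊3168/79⌋ = 40 − 40 = 0
n=73: ⌊(74·44)/79⌋ − ⌊(73·44)/79⌋ = ⌊3256/79⌋ − ⌊3212/79⌋ = 41 − 40 = 1
n=74: ⌊(75·44)/79⌋ − ⌊(74·44)/79⌋ = ⌊3300/79⌋ − ⌊3256/79⌋ = 41 − 41 = 0
n=75: ⌊(76·44)/79⌋ − ⌊(75·44)/79⌋ = ⌊3344/79⌋ − ⌊3300/79⌋ = 42 − 41 = 1
n=76: ⌊(77·44)/79⌋ − ⌊(76·44)/79⌋ = ⌊3388/79⌋ − ⌊3344/79⌋ = 42 − 42 = 0
n=77: ⌊(78·44)/79⌋ − ⌊(77·44)/79⌋ = ⌊3432/79⌋ − ⌊3388/79⌋ = 43 − 42 = 1
n=78: ⌊(79·44)/79⌋ − ⌊(78·44)/79⌋ = ⌊3476/79⌋ − ⌊3432/79⌋ = 44 − 43 = 1
n=79: ⌊(80·44)/79⌋ − ⌊(79·44)/79⌋ = ⌊3520/79⌋ − ⌊3476/79⌋ = 44 − 44 = 0
n=80: ⌊(81·44)/79⌋ − ⌊(80·44)/79⌋ = ⌊3564/79⌋ − ⌊3520/79⌋ = 45 − 44 = 1
n=81: ⌊(82·44)/79⌋ − ⌊(81·44)/79⌋ = ⌊3608/79⌋ − ⌊3564/79⌋ = 45 − 45 = 0
n=82: ⌊(83·44)/79⌋ − ⌊(82·44)/79⌋ = ⌊3652/79⌋ − ⌊3608/79⌋ = 46 − 45 = 1
n=83: ⌊(84·44)/79⌋ − ⌊(83·44)/79⌋ = ⌊3696/79⌋ − ⌊3652/79⌋ = 46 − 46 = 0
n=84: ⌊(85·44)/79⌋ − ⌊(84·44)/79⌋ = ⌊3740/79⌋ − ⌊3696/79⌋ = 47 − 46 = 1
n=85: ⌊(86·44)/79⌋ − ⌊(85·44)/79⌋ = ⌊3784/79⌋ − ⌊3740/79⌋ = 47 − 47 = 0
n=86: ⌊(87·44)/79⌋ − ⌊(86·44)/79⌋ = ⌊3828/79⌋ − ⌊3784/79⌋ = 48 − 47 = 1
n=87: ⌊(88·44)/79⌋ − ⌊(87·44)/79⌋ = ⌊3872/79⌋ − ⌊3828/79⌋ = 49 − 48 = 1
n=88: ⌊(89·44)/79⌋ − ⌊(88·44)/79⌋ = ⌊3916/79⌋ − ⌊3872/79⌋ = 49 − 49 = 0
n=89: ⌊(90·44)/79⌋ − ⌊(89·44)/79⌋ = ⌊3960/79⌋ − ⌊3916/79⌋ = 50 − 49 = 1
n=90: ⌊(91·44)/79⌋ − ⌊(90·44)/79⌋ = ⌊4004/79⌋ − ⌊3960/79⌋ = 50 − 50 = 0

0101010110101010110101010110101010110101010110101010110101010110101010110101011010101011010
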